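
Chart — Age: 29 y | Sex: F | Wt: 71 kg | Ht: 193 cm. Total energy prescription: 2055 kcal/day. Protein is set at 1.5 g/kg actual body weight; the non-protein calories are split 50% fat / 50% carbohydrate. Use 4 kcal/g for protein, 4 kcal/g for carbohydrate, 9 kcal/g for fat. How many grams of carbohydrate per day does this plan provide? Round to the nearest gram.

Protein = 1.5 × 71 = 106.5 g → 106.5 × 4 = 426 kcal.
Non-protein calories = 2055 − 426 = 1629 kcal.
Fat: 50% × 1629 = 814.5 kcal; carbohydrate: 814.5 kcal.
Carbohydrate: 814.5 kcal ÷ 4 kcal/g = 203.625 g.

204 g/day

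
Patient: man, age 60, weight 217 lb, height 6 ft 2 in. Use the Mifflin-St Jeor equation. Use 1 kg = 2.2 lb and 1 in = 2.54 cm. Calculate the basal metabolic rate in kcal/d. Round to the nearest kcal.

Convert to metric: weight = 217 ÷ 2.2 = 98.6364 kg; height = (6×12 + 2) × 2.54 = 74 × 2.54 = 187.96 cm.
Mifflin-St Jeor (male): BMR = 10(98.6364) + 6.25(187.96) − 5(60) + 5 = 986.3636 + 1174.75 − 300 + 5 = 1866.1136 kcal/day.

1866 kcal/d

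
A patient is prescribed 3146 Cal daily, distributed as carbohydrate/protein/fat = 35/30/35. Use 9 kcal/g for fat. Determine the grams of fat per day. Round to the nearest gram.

Fat energy = 35% × 3146 = 1101.1 kcal.
At 9 kcal/g: 1101.1 ÷ 9 = 122.3444 g.

122 g/day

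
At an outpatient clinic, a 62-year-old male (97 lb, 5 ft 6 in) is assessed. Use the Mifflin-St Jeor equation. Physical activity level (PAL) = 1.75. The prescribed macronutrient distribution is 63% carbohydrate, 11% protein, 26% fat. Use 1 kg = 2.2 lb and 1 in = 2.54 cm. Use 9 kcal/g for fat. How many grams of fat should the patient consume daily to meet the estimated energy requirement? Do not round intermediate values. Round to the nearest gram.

60 g/day

Convert to metric: weight = 97 ÷ 2.2 = 44.0909 kg; height = (5×12 + 6) × 2.54 = 66 × 2.54 = 167.64 cm.
Mifflin-St Jeor (male): BMR = 10(44.0909) + 6.25(167.64) − 5(62) + 5 = 440.9091 + 1047.75 − 310 + 5 = 1183.6591 kcal/day.
TEE = 1183.6591 × 1.75 = 2071.4034 kcal/day.
Fat energy = 26% × 2071.4034 = 538.5649 kcal.
Fat = 538.5649 ÷ 9 kcal/g = 59.8405 g.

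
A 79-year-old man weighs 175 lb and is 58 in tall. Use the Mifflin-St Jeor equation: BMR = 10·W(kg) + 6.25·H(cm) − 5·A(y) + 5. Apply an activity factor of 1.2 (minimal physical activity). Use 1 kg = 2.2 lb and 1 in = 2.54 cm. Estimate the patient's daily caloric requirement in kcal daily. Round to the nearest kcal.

Convert to metric: weight = 175 ÷ 2.2 = 79.5455 kg; height = 58 × 2.54 = 147.32 cm.
Mifflin-St Jeor (male): BMR = 10(79.5455) + 6.25(147.32) − 5(79) + 5 = 795.4545 + 920.75 − 395 + 5 = 1326.2045 kcal/day.
TEE = BMR × activity factor = 1326.2045 × 1.2 = 1591.4455 kcal/day.

1591 kcal daily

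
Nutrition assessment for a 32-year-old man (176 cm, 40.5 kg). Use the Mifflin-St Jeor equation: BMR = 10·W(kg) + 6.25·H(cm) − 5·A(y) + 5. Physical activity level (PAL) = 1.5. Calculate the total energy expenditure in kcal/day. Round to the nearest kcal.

Mifflin-St Jeor (male): BMR = 10(40.5) + 6.25(176) − 5(32) + 5 = 405 + 1100 − 160 + 5 = 1350 kcal/day.
TEE = BMR × activity factor = 1350 × 1.5 = 2025 kcal/day.

2025 kcal/day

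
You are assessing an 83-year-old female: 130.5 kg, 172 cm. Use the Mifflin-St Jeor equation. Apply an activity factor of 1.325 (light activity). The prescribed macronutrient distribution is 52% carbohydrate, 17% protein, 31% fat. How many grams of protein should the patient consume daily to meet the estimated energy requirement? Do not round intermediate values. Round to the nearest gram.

102 g/day

Mifflin-St Jeor (female): BMR = 10(130.5) + 6.25(172) − 5(83) − 161 = 1305 + 1075 − 415 − 161 = 1804 kcal/day.
TEE = 1804 × 1.325 = 2390.3 kcal/day.
Protein energy = 17% × 2390.3 = 406.351 kcal.
Protein = 406.351 ÷ 4 kcal/g = 101.5878 g.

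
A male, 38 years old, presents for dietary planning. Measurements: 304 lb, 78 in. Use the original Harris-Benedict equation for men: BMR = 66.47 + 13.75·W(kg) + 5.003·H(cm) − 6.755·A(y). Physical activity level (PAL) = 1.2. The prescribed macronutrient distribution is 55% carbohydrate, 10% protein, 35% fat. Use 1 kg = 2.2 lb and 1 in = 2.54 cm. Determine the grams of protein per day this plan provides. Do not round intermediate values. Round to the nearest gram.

Convert to metric: weight = 304 ÷ 2.2 = 138.1818 kg; height = 78 × 2.54 = 198.12 cm.
Harris-Benedict: BMR = 66.47 + 13.75(138.1818) + 5.003(198.12) − 6.755(38) = 2700.9744 kcal/day.
TEE = 2700.9744 × 1.2 = 3241.1692 kcal/day.
Protein energy = 10% × 3241.1692 = 324.1169 kcal.
Protein = 324.1169 ÷ 4 kcal/g = 81.0292 g.

81 g/day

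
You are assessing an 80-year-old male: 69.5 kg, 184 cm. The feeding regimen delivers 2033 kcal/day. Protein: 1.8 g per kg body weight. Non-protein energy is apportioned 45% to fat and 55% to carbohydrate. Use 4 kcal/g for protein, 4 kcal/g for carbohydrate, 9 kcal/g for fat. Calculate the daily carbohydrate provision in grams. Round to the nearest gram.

211 g/day

Protein = 1.8 × 69.5 = 125.1 g → 125.1 × 4 = 500.4 kcal.
Non-protein calories = 2033 − 500.4 = 1532.6 kcal.
Fat: 45% × 1532.6 = 689.67 kcal; carbohydrate: 842.93 kcal.
Carbohydrate: 842.93 kcal ÷ 4 kcal/g = 210.7325 g.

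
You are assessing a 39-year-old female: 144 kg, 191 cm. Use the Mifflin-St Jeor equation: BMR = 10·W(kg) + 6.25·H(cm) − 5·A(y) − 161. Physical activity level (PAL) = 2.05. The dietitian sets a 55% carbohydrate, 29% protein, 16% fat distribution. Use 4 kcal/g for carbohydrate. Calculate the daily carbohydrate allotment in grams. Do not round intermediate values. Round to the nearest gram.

642 g/day

Mifflin-St Jeor (female): BMR = 10(144) + 6.25(191) − 5(39) − 161 = 1440 + 1193.75 − 195 − 161 = 2277.75 kcal/day.
TEE = 2277.75 × 2.05 = 4669.3875 kcal/day.
Carbohydrate energy = 55% × 4669.3875 = 2568.1631 kcal.
Carbohydrate = 2568.1631 ÷ 4 kcal/g = 642.0408 g.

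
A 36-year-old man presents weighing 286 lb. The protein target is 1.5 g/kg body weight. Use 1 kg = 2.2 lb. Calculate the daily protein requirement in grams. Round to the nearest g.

195 g/day

Weight in kg = 286 ÷ 2.2 = 130 kg.
Protein = 1.5 g/kg × 130 kg = 195 g/day.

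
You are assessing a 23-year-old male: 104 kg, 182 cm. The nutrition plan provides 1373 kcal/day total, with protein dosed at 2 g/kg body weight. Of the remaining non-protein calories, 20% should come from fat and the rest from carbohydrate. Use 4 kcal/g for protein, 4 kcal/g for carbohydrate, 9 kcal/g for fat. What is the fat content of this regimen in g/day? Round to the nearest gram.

12 g/day

Protein = 2 × 104 = 208 g → 208 × 4 = 832 kcal.
Non-protein calories = 1373 − 832 = 541 kcal.
Fat: 20% × 541 = 108.2 kcal; carbohydrate: 432.8 kcal.
Fat: 108.2 kcal ÷ 9 kcal/g = 12.0222 g.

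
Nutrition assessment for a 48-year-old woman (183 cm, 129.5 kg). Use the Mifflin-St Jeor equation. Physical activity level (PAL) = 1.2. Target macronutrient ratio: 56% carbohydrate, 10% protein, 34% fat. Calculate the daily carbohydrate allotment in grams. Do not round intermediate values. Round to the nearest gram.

342 g/day

Mifflin-St Jeor (female): BMR = 10(129.5) + 6.25(183) − 5(48) − 161 = 1295 + 1143.75 − 240 − 161 = 2037.75 kcal/day.
TEE = 2037.75 × 1.2 = 2445.3 kcal/day.
Carbohydrate energy = 56% × 2445.3 = 1369.368 kcal.
Carbohydrate = 1369.368 ÷ 4 kcal/g = 342.342 g.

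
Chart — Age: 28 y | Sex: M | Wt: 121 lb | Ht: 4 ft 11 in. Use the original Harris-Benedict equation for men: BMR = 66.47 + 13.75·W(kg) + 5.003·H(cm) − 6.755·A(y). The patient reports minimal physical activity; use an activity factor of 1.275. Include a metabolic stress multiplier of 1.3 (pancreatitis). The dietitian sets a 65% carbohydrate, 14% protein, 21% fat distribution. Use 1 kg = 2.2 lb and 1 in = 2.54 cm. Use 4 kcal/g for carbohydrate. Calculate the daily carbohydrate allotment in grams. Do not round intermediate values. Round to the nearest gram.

Convert to metric: weight = 121 ÷ 2.2 = 55 kg; height = (4×12 + 11) × 2.54 = 59 × 2.54 = 149.86 cm.
Harris-Benedict: BMR = 66.47 + 13.75(55) + 5.003(149.86) − 6.755(28) = 1383.3296 kcal/day.
TEE = 1383.3296 × 1.275 = 1763.7452 kcal/day.
With stress factor 1.3: 1763.7452 × 1.3 = 2292.8688 kcal/day.
Carbohydrate energy = 65% × 2292.8688 = 1490.3647 kcal.
Carbohydrate = 1490.3647 ÷ 4 kcal/g = 372.5912 g.

373 g/day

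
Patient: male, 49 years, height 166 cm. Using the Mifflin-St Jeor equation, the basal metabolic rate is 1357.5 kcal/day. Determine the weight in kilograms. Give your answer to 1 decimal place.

56.0 kg

1357.5 = 10·W + 6.25(166) − 5(49) + 5
10·W = 1357.5 − 797.5 = 560, so W = 56 kg.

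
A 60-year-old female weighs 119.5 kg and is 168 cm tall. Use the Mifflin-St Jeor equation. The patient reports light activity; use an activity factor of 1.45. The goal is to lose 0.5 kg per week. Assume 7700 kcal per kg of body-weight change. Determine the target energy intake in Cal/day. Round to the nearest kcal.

2037 Cal/day

Mifflin-St Jeor (female): BMR = 10(119.5) + 6.25(168) − 5(60) − 161 = 1195 + 1050 − 300 − 161 = 1784 kcal/day.
TEE = 1784 × 1.45 = 2586.8 kcal/day.
Required daily deficit = 0.5 × 7700 ÷ 7 = 550 kcal/day.
Target intake = 2586.8 − 550 = 2036.8 kcal/day.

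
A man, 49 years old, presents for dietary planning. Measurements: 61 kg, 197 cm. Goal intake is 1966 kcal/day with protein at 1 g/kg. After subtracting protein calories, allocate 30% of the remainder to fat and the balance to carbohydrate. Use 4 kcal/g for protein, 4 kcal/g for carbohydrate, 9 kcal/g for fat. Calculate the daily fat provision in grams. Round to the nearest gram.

Protein = 1 × 61 = 61 g → 61 × 4 = 244 kcal.
Non-protein calories = 1966 − 244 = 1722 kcal.
Fat: 30% × 1722 = 516.6 kcal; carbohydrate: 1205.4 kcal.
Fat: 516.6 kcal ÷ 9 kcal/g = 57.4 g.

57 g/day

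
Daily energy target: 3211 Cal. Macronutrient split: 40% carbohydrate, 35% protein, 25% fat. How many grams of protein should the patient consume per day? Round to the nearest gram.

281 g/day

Protein energy = 35% × 3211 = 1123.85 kcal.
At 4 kcal/g: 1123.85 ÷ 4 = 280.9625 g.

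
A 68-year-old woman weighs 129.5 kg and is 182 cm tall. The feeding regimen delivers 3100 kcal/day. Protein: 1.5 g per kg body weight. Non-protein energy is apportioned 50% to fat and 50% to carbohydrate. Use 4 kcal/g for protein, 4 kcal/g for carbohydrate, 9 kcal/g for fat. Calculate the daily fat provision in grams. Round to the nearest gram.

Protein = 1.5 × 129.5 = 194.25 g → 194.25 × 4 = 777 kcal.
Non-protein calories = 3100 − 777 = 2323 kcal.
Fat: 50% × 2323 = 1161.5 kcal; carbohydrate: 1161.5 kcal.
Fat: 1161.5 kcal ÷ 9 kcal/g = 129.0556 g.

129 g/day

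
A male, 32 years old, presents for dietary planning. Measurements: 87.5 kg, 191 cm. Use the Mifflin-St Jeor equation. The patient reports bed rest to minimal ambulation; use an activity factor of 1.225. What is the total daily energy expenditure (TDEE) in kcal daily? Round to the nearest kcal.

Mifflin-St Jeor (male): BMR = 10(87.5) + 6.25(191) − 5(32) + 5 = 875 + 1193.75 − 160 + 5 = 1913.75 kcal/day.
TEE = BMR × activity factor = 1913.75 × 1.225 = 2344.3438 kcal/day.

2344 kcal daily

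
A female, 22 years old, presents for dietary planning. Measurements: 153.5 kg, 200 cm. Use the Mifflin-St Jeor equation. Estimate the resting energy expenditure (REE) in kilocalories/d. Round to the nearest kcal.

Mifflin-St Jeor (female): BMR = 10(153.5) + 6.25(200) − 5(22) − 161 = 1535 + 1250 − 110 − 161 = 2514 kcal/day.

2514 kilocalories/d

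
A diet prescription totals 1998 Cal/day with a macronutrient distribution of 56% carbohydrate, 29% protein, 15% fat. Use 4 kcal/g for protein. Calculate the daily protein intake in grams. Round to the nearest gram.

Protein energy = 29% × 1998 = 579.42 kcal.
At 4 kcal/g: 579.42 ÷ 4 = 144.855 g.

145 g/day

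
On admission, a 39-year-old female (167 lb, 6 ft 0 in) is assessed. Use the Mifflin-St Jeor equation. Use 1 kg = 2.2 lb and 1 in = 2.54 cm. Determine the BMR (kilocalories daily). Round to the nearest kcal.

Convert to metric: weight = 167 ÷ 2.2 = 75.9091 kg; height = (6×12 + 0) × 2.54 = 72 × 2.54 = 182.88 cm.
Mifflin-St Jeor (female): BMR = 10(75.9091) + 6.25(182.88) − 5(39) − 161 = 759.0909 + 1143 − 195 − 161 = 1546.0909 kcal/day.

1546 kilocalories daily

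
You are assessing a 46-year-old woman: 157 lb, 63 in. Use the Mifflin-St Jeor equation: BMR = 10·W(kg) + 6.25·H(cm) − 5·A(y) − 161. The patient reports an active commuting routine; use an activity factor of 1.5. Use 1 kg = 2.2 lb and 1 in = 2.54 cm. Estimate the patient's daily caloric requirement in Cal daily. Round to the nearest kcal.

1984 Cal daily

Convert to metric: weight = 157 ÷ 2.2 = 71.3636 kg; height = 63 × 2.54 = 160.02 cm.
Mifflin-St Jeor (female): BMR = 10(71.3636) + 6.25(160.02) − 5(46) − 161 = 713.6364 + 1000.125 − 230 − 161 = 1322.7614 kcal/day.
TEE = BMR × activity factor = 1322.7614 × 1.5 = 1984.142 kcal/day.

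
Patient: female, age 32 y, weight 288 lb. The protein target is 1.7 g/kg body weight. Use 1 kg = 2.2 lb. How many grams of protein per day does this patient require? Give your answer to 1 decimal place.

222.5 g/day

Weight in kg = 288 ÷ 2.2 = 130.9091 kg.
Protein = 1.7 g/kg × 130.9091 kg = 222.5455 g/day.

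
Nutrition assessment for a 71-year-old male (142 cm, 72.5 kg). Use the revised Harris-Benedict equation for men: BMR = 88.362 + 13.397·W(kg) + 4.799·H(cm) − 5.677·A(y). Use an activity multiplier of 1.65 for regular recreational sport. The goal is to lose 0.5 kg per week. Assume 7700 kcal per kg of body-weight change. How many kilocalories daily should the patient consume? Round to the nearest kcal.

1658 kilocalories daily

Harris-Benedict: BMR = 88.362 + 13.397(72.5) + 4.799(142) − 5.677(71) = 1338.0355 kcal/day.
TEE = 1338.0355 × 1.65 = 2207.7586 kcal/day.
Required daily deficit = 0.5 × 7700 ÷ 7 = 550 kcal/day.
Target intake = 2207.7586 − 550 = 1657.7586 kcal/day.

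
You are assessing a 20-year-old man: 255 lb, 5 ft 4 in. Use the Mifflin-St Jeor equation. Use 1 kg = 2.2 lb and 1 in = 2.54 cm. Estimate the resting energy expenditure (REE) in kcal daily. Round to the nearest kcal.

2080 kcal daily

Convert to metric: weight = 255 ÷ 2.2 = 115.9091 kg; height = (5×12 + 4) × 2.54 = 64 × 2.54 = 162.56 cm.
Mifflin-St Jeor (male): BMR = 10(115.9091) + 6.25(162.56) − 5(20) + 5 = 1159.0909 + 1016 − 100 + 5 = 2080.0909 kcal/day.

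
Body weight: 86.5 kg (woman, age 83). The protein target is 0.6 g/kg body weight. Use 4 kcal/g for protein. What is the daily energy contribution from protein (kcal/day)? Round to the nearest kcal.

Protein = 0.6 g/kg × 86.5 kg = 51.9 g/day.
Protein energy = 51.9 g × 4 kcal/g = 207.6 kcal/day.

208 kcal/day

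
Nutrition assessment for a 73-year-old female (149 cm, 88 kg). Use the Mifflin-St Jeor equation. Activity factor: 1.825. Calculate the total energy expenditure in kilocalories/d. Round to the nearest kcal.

Mifflin-St Jeor (female): BMR = 10(88) + 6.25(149) − 5(73) − 161 = 880 + 931.25 − 365 − 161 = 1285.25 kcal/day.
TEE = BMR × activity factor = 1285.25 × 1.825 = 2345.5813 kcal/day.

2346 kilocalories/d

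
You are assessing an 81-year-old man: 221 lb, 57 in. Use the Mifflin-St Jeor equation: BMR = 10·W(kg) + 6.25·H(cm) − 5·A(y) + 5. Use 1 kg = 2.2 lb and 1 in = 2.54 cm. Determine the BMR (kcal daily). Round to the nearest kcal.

1509 kcal daily

Convert to metric: weight = 221 ÷ 2.2 = 100.4545 kg; height = 57 × 2.54 = 144.78 cm.
Mifflin-St Jeor (male): BMR = 10(100.4545) + 6.25(144.78) − 5(81) + 5 = 1004.5455 + 904.875 − 405 + 5 = 1509.4205 kcal/day.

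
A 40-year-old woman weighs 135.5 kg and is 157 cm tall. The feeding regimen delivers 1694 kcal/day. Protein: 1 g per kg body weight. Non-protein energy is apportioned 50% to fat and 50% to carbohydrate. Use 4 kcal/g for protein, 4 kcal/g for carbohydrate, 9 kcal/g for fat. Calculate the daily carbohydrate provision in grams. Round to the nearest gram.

Protein = 1 × 135.5 = 135.5 g → 135.5 × 4 = 542 kcal.
Non-protein calories = 1694 − 542 = 1152 kcal.
Fat: 50% × 1152 = 576 kcal; carbohydrate: 576 kcal.
Carbohydrate: 576 kcal ÷ 4 kcal/g = 144 g.

144 g/day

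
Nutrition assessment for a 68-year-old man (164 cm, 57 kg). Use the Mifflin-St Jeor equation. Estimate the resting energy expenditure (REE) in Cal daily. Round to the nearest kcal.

Mifflin-St Jeor (male): BMR = 10(57) + 6.25(164) − 5(68) + 5 = 570 + 1025 − 340 + 5 = 1260 kcal/day.

1260 Cal daily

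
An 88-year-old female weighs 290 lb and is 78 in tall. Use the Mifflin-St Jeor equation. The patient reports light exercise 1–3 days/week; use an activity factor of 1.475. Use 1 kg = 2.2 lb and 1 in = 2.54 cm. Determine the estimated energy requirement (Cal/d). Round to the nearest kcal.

2884 Cal/d

Convert to metric: weight = 290 ÷ 2.2 = 131.8182 kg; height = 78 × 2.54 = 198.12 cm.
Mifflin-St Jeor (female): BMR = 10(131.8182) + 6.25(198.12) − 5(88) − 161 = 1318.1818 + 1238.25 − 440 − 161 = 1955.4318 kcal/day.
TEE = BMR × activity factor = 1955.4318 × 1.475 = 2884.2619 kcal/day.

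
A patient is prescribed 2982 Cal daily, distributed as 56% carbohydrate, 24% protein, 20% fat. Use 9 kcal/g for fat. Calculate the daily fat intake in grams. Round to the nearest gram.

66 g/day

Fat energy = 20% × 2982 = 596.4 kcal.
At 9 kcal/g: 596.4 ÷ 9 = 66.2667 g.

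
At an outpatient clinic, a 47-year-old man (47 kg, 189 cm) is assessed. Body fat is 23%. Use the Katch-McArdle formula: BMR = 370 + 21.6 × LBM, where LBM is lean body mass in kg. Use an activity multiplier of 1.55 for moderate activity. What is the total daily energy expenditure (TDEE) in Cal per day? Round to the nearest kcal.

LBM = 47 × (1 − 0.23) = 36.19 kg. Katch-McArdle: BMR = 370 + 21.6 × 36.19 = 1151.704 kcal/day.
TEE = BMR × activity factor = 1151.704 × 1.55 = 1785.1412 kcal/day.

1785 Cal per day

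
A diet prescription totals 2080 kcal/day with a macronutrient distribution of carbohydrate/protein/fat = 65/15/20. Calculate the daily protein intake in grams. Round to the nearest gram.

78 g/day

Protein energy = 15% × 2080 = 312 kcal.
At 4 kcal/g: 312 ÷ 4 = 78 g.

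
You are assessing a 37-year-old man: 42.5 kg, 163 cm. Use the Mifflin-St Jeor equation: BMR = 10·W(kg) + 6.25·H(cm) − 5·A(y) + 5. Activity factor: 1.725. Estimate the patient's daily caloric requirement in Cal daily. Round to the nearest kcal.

Mifflin-St Jeor (male): BMR = 10(42.5) + 6.25(163) − 5(37) + 5 = 425 + 1018.75 − 185 + 5 = 1263.75 kcal/day.
TEE = BMR × activity factor = 1263.75 × 1.725 = 2179.9688 kcal/day.

2180 Cal daily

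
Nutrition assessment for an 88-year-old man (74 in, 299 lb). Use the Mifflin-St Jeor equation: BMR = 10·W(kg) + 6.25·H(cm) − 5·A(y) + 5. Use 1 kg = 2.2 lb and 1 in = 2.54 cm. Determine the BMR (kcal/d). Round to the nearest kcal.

2099 kcal/d

Convert to metric: weight = 299 ÷ 2.2 = 135.9091 kg; height = 74 × 2.54 = 187.96 cm.
Mifflin-St Jeor (male): BMR = 10(135.9091) + 6.25(187.96) − 5(88) + 5 = 1359.0909 + 1174.75 − 440 + 5 = 2098.8409 kcal/day.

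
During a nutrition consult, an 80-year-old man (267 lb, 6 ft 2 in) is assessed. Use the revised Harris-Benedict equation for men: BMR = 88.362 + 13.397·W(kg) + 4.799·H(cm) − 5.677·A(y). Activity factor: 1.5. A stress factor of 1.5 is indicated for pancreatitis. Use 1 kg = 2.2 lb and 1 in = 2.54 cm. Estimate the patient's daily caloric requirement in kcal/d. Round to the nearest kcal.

Convert to metric: weight = 267 ÷ 2.2 = 121.3636 kg; height = (6×12 + 2) × 2.54 = 74 × 2.54 = 187.96 cm.
Harris-Benedict: BMR = 88.362 + 13.397(121.3636) + 4.799(187.96) − 5.677(80) = 2162.1307 kcal/day.
TEE = BMR × activity factor = 2162.1307 × 1.5 = 3243.196 kcal/day.
Apply stress factor: 3243.196 × 1.5 = 4864.794 kcal/day.

4865 kcal/d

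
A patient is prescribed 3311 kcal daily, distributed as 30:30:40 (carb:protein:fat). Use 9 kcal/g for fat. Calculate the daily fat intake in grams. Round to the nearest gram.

Fat energy = 40% × 3311 = 1324.4 kcal.
At 9 kcal/g: 1324.4 ÷ 9 = 147.1556 g.

147 g/day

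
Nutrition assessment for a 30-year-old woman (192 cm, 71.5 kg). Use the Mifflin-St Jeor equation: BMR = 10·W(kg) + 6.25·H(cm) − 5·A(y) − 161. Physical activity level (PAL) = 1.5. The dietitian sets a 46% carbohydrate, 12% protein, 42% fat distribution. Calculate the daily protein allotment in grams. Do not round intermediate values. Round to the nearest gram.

72 g/day

Mifflin-St Jeor (female): BMR = 10(71.5) + 6.25(192) − 5(30) − 161 = 715 + 1200 − 150 − 161 = 1604 kcal/day.
TEE = 1604 × 1.5 = 2406 kcal/day.
Protein energy = 12% × 2406 = 288.72 kcal.
Protein = 288.72 ÷ 4 kcal/g = 72.18 g.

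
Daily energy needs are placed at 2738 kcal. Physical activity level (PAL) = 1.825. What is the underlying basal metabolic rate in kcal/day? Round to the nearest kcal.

1500 kcal/day

BMR = TEE ÷ activity factor = 2738 ÷ 1.825 = 1500.274 kcal/day.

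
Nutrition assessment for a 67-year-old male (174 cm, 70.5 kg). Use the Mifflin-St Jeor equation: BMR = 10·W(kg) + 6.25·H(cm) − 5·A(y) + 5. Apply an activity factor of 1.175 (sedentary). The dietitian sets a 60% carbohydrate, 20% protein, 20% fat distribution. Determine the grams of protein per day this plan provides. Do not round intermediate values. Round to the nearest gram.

Mifflin-St Jeor (male): BMR = 10(70.5) + 6.25(174) − 5(67) + 5 = 705 + 1087.5 − 335 + 5 = 1462.5 kcal/day.
TEE = 1462.5 × 1.175 = 1718.4375 kcal/day.
Protein energy = 20% × 1718.4375 = 343.6875 kcal.
Protein = 343.6875 ÷ 4 kcal/g = 85.9219 g.

86 g/day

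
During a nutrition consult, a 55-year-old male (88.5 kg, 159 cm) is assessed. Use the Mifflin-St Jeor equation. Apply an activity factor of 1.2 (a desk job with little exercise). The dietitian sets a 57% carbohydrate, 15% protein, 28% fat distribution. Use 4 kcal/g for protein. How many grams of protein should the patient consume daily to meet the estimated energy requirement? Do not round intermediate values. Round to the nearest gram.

72 g/day

Mifflin-St Jeor (male): BMR = 10(88.5) + 6.25(159) − 5(55) + 5 = 885 + 993.75 − 275 + 5 = 1608.75 kcal/day.
TEE = 1608.75 × 1.2 = 1930.5 kcal/day.
Protein energy = 15% × 1930.5 = 289.575 kcal.
Protein = 289.575 ÷ 4 kcal/g = 72.3938 g.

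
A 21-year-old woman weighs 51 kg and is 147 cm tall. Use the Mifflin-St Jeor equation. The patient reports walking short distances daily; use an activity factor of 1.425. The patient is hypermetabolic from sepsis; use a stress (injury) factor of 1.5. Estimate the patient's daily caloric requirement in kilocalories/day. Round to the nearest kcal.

Mifflin-St Jeor (female): BMR = 10(51) + 6.25(147) − 5(21) − 161 = 510 + 918.75 − 105 − 161 = 1162.75 kcal/day.
TEE = BMR × activity factor = 1162.75 × 1.425 = 1656.9188 kcal/day.
Apply stress factor: 1656.9188 × 1.5 = 2485.3781 kcal/day.

2485 kilocalories/day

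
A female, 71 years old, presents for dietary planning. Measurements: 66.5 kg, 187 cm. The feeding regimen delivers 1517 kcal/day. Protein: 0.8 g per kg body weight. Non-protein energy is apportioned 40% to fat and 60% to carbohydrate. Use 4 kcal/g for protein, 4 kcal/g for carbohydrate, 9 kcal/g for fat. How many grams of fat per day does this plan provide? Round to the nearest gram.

58 g/day

Protein = 0.8 × 66.5 = 53.2 g → 53.2 × 4 = 212.8 kcal.
Non-protein calories = 1517 − 212.8 = 1304.2 kcal.
Fat: 40% × 1304.2 = 521.68 kcal; carbohydrate: 782.52 kcal.
Fat: 521.68 kcal ÷ 9 kcal/g = 57.9644 g.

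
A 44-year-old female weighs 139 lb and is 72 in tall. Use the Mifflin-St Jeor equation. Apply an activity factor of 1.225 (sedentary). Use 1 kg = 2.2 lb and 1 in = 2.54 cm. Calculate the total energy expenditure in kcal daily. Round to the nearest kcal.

Convert to metric: weight = 139 ÷ 2.2 = 63.1818 kg; height = 72 × 2.54 = 182.88 cm.
Mifflin-St Jeor (female): BMR = 10(63.1818) + 6.25(182.88) − 5(44) − 161 = 631.8182 + 1143 − 220 − 161 = 1393.8182 kcal/day.
TEE = BMR × activity factor = 1393.8182 × 1.225 = 1707.4273 kcal/day.

1707 kcal daily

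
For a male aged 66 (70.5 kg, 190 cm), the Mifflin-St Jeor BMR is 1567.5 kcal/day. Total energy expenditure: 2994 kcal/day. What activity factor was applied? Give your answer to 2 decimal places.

Activity factor = TEE ÷ BMR = 2994 ÷ 1567.5 = 1.91.

1.91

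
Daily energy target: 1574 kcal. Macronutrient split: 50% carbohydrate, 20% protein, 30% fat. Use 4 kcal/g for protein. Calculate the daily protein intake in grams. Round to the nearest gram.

79 g/day

Protein energy = 20% × 1574 = 314.8 kcal.
At 4 kcal/g: 314.8 ÷ 4 = 78.7 g.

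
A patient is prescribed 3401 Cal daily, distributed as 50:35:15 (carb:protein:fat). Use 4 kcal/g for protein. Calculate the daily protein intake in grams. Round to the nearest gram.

298 g/day

Protein energy = 35% × 3401 = 1190.35 kcal.
At 4 kcal/g: 1190.35 ÷ 4 = 297.5875 g.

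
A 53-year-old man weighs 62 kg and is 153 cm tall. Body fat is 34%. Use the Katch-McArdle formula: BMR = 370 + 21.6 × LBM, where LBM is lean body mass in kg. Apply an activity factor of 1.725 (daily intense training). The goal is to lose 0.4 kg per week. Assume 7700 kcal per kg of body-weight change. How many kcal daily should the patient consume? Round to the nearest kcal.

LBM = 62 × (1 − 0.34) = 40.92 kg. Katch-McArdle: BMR = 370 + 21.6 × 40.92 = 1253.872 kcal/day.
TEE = 1253.872 × 1.725 = 2162.9292 kcal/day.
Required daily deficit = 0.4 × 7700 ÷ 7 = 440 kcal/day.
Target intake = 2162.9292 − 440 = 1722.9292 kcal/day.

1723 kcal daily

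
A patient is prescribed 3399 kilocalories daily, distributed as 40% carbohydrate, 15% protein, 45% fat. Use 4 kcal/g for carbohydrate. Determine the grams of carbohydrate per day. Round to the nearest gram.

340 g/day

Carbohydrate energy = 40% × 3399 = 1359.6 kcal.
At 4 kcal/g: 1359.6 ÷ 4 = 339.9 g.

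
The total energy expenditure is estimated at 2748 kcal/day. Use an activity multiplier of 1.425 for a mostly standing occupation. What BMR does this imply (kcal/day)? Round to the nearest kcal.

BMR = TEE ÷ activity factor = 2748 ÷ 1.425 = 1928.4211 kcal/day.

1928 kcal/day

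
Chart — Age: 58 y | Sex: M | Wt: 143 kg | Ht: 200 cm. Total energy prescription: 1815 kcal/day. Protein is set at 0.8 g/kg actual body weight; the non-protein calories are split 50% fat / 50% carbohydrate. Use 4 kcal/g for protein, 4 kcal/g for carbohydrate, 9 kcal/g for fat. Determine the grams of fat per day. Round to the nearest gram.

Protein = 0.8 × 143 = 114.4 g → 114.4 × 4 = 457.6 kcal.
Non-protein calories = 1815 − 457.6 = 1357.4 kcal.
Fat: 50% × 1357.4 = 678.7 kcal; carbohydrate: 678.7 kcal.
Fat: 678.7 kcal ÷ 9 kcal/g = 75.4111 g.

75 g/day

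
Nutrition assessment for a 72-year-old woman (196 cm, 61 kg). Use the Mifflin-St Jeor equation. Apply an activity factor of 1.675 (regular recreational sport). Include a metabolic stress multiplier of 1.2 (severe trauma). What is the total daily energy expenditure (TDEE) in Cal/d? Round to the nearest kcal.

Mifflin-St Jeor (female): BMR = 10(61) + 6.25(196) − 5(72) − 161 = 610 + 1225 − 360 − 161 = 1314 kcal/day.
TEE = BMR × activity factor = 1314 × 1.675 = 2200.95 kcal/day.
Apply stress factor: 2200.95 × 1.2 = 2641.14 kcal/day.

2641 Cal/d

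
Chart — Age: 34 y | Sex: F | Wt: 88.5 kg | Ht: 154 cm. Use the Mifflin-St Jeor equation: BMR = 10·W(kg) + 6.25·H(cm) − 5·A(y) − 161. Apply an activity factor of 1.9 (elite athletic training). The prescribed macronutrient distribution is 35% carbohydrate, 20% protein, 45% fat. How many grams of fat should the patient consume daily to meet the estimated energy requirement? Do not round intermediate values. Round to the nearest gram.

144 g/day

Mifflin-St Jeor (female): BMR = 10(88.5) + 6.25(154) − 5(34) − 161 = 885 + 962.5 − 170 − 161 = 1516.5 kcal/day.
TEE = 1516.5 × 1.9 = 2881.35 kcal/day.
Fat energy = 45% × 2881.35 = 1296.6075 kcal.
Fat = 1296.6075 ÷ 9 kcal/g = 144.0675 g.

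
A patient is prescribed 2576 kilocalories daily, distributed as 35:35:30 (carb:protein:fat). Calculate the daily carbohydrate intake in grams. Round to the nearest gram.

Carbohydrate energy = 35% × 2576 = 901.6 kcal.
At 4 kcal/g: 901.6 ÷ 4 = 225.4 g.

225 g/day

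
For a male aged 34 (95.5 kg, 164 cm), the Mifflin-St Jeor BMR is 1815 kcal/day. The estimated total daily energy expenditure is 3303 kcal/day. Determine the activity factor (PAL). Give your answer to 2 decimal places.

Activity factor = TEE ÷ BMR = 3303 ÷ 1815 = 1.82.

1.82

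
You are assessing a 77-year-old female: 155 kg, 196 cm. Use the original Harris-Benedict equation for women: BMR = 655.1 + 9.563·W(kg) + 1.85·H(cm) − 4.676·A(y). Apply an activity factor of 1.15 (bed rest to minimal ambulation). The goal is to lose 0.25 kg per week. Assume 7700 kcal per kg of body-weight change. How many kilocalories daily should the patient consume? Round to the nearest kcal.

Harris-Benedict: BMR = 655.1 + 9.563(155) + 1.85(196) − 4.676(77) = 2139.913 kcal/day.
TEE = 2139.913 × 1.15 = 2460.9 kcal/day.
Required daily deficit = 0.25 × 7700 ÷ 7 = 275 kcal/day.
Target intake = 2460.9 − 275 = 2185.9 kcal/day.

2186 kilocalories daily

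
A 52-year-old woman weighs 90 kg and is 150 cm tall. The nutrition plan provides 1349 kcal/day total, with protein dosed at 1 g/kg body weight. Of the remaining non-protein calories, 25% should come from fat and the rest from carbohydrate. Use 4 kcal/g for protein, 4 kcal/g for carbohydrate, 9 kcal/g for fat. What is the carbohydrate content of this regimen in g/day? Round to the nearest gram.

Protein = 1 × 90 = 90 g → 90 × 4 = 360 kcal.
Non-protein calories = 1349 − 360 = 989 kcal.
Fat: 25% × 989 = 247.25 kcal; carbohydrate: 741.75 kcal.
Carbohydrate: 741.75 kcal ÷ 4 kcal/g = 185.4375 g.

185 g/day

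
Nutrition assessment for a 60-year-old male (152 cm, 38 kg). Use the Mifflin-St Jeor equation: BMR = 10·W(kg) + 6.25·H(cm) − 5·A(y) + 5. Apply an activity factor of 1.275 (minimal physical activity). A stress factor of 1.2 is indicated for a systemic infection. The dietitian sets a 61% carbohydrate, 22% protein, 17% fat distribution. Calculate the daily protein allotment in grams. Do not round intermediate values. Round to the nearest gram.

87 g/day

Mifflin-St Jeor (male): BMR = 10(38) + 6.25(152) − 5(60) + 5 = 380 + 950 − 300 + 5 = 1035 kcal/day.
TEE = 1035 × 1.275 = 1319.625 kcal/day.
With stress factor 1.2: 1319.625 × 1.2 = 1583.55 kcal/day.
Protein energy = 22% × 1583.55 = 348.381 kcal.
Protein = 348.381 ÷ 4 kcal/g = 87.0953 g.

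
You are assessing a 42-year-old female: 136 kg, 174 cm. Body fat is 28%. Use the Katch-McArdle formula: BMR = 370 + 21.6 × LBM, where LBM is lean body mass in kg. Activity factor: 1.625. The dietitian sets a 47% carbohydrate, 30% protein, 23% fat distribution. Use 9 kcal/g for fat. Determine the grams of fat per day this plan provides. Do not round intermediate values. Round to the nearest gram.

LBM = 136 × (1 − 0.28) = 97.92 kg. Katch-McArdle: BMR = 370 + 21.6 × 97.92 = 2485.072 kcal/day.
TEE = 2485.072 × 1.625 = 4038.242 kcal/day.
Fat energy = 23% × 4038.242 = 928.7957 kcal.
Fat = 928.7957 ÷ 9 kcal/g = 103.1995 g.

103 g/day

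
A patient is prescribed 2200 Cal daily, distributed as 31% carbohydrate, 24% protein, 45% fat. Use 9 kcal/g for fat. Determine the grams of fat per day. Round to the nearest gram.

Fat energy = 45% × 2200 = 990 kcal.
At 9 kcal/g: 990 ÷ 9 = 110 g.

110 g/day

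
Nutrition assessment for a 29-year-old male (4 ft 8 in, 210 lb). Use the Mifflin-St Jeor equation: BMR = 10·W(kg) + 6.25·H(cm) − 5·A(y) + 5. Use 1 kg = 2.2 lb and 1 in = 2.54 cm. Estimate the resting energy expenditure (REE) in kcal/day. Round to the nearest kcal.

1704 kcal/day

Convert to metric: weight = 210 ÷ 2.2 = 95.4545 kg; height = (4×12 + 8) × 2.54 = 56 × 2.54 = 142.24 cm.
Mifflin-St Jeor (male): BMR = 10(95.4545) + 6.25(142.24) − 5(29) + 5 = 954.5455 + 889 − 145 + 5 = 1703.5455 kcal/day.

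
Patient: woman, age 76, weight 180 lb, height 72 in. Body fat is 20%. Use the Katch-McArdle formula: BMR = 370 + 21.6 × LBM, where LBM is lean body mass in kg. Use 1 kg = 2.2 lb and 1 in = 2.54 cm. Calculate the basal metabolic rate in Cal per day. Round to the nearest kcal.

1784 Cal per day

Convert to metric: weight = 180 ÷ 2.2 = 81.8182 kg; height = 72 × 2.54 = 182.88 cm.
LBM = 81.8182 × (1 − 0.2) = 65.4545 kg. Katch-McArdle: BMR = 370 + 21.6 × 65.4545 = 1783.8182 kcal/day.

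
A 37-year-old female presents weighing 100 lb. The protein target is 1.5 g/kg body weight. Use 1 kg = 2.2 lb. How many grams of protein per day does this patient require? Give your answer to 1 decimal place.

68.2 g/day

Weight in kg = 100 ÷ 2.2 = 45.4545 kg.
Protein = 1.5 g/kg × 45.4545 kg = 68.1818 g/day.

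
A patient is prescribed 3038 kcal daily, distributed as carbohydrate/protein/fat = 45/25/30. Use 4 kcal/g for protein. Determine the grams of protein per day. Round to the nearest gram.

190 g/day

Protein energy = 25% × 3038 = 759.5 kcal.
At 4 kcal/g: 759.5 ÷ 4 = 189.875 g.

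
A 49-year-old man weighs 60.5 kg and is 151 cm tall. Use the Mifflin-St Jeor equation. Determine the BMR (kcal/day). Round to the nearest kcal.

Mifflin-St Jeor (male): BMR = 10(60.5) + 6.25(151) − 5(49) + 5 = 605 + 943.75 − 245 + 5 = 1308.75 kcal/day.

1309 kcal/day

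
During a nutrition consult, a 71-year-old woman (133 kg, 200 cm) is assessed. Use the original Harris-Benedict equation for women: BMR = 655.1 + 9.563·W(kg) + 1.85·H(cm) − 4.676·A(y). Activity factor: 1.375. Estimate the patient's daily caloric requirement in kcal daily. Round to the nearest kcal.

2702 kcal daily

Harris-Benedict: BMR = 655.1 + 9.563(133) + 1.85(200) − 4.676(71) = 1964.983 kcal/day.
TEE = BMR × activity factor = 1964.983 × 1.375 = 2701.8516 kcal/day.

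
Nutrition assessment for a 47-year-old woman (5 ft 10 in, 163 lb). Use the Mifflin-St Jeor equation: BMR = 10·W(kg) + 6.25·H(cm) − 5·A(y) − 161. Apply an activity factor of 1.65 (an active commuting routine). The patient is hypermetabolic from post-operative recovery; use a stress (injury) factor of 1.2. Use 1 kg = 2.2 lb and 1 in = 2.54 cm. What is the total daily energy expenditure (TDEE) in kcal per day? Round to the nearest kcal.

2883 kcal per day

Convert to metric: weight = 163 ÷ 2.2 = 74.0909 kg; height = (5×12 + 10) × 2.54 = 70 × 2.54 = 177.8 cm.
Mifflin-St Jeor (female): BMR = 10(74.0909) + 6.25(177.8) − 5(47) − 161 = 740.9091 + 1111.25 − 235 − 161 = 1456.1591 kcal/day.
TEE = BMR × activity factor = 1456.1591 × 1.65 = 2402.6625 kcal/day.
Apply stress factor: 2402.6625 × 1.2 = 2883.195 kcal/day.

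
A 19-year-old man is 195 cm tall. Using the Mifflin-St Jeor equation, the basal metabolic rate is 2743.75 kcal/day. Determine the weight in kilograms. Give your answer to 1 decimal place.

2743.75 = 10·W + 6.25(195) − 5(19) + 5
10·W = 2743.75 − 1128.75 = 1615, so W = 161.5 kg.

161.5 kg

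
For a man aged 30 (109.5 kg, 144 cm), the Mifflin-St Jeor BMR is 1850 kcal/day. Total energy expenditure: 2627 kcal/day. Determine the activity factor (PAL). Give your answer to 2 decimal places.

1.42

Activity factor = TEE ÷ BMR = 2627 ÷ 1850 = 1.42.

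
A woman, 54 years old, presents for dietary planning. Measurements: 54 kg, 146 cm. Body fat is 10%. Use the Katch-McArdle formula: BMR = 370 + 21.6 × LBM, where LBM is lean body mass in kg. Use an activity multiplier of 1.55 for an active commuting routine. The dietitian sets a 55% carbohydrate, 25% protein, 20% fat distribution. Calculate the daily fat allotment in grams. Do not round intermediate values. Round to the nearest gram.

49 g/day

LBM = 54 × (1 − 0.1) = 48.6 kg. Katch-McArdle: BMR = 370 + 21.6 × 48.6 = 1419.76 kcal/day.
TEE = 1419.76 × 1.55 = 2200.628 kcal/day.
Fat energy = 20% × 2200.628 = 440.1256 kcal.
Fat = 440.1256 ÷ 9 kcal/g = 48.9028 g.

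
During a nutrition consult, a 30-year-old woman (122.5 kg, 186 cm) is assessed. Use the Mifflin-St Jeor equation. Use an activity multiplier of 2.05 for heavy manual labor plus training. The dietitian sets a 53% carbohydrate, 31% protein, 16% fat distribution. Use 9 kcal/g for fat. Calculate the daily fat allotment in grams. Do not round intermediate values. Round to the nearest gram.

Mifflin-St Jeor (female): BMR = 10(122.5) + 6.25(186) − 5(30) − 161 = 1225 + 1162.5 − 150 − 161 = 2076.5 kcal/day.
TEE = 2076.5 × 2.05 = 4256.825 kcal/day.
Fat energy = 16% × 4256.825 = 681.092 kcal.
Fat = 681.092 ÷ 9 kcal/g = 75.6769 g.

76 g/day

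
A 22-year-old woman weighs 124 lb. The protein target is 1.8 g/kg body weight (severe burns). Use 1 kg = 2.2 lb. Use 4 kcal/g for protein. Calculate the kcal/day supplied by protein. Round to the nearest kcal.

Weight in kg = 124 ÷ 2.2 = 56.3636 kg.
Protein = 1.8 g/kg × 56.3636 kg = 101.4545 g/day.
Protein energy = 101.4545 g × 4 kcal/g = 405.8182 kcal/day.

406 kcal/day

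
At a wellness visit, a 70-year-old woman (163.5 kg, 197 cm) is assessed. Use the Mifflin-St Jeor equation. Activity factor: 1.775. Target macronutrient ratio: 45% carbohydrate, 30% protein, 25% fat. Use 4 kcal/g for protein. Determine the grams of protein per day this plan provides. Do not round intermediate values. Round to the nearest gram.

Mifflin-St Jeor (female): BMR = 10(163.5) + 6.25(197) − 5(70) − 161 = 1635 + 1231.25 − 350 − 161 = 2355.25 kcal/day.
TEE = 2355.25 × 1.775 = 4180.5688 kcal/day.
Protein energy = 30% × 4180.5688 = 1254.1706 kcal.
Protein = 1254.1706 ÷ 4 kcal/g = 313.5427 g.

314 g/day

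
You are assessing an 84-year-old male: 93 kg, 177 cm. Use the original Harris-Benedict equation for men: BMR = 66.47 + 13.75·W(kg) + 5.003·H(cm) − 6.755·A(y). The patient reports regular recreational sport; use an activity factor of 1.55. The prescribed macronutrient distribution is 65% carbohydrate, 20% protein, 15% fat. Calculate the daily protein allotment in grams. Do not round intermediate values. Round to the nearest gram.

Harris-Benedict: BMR = 66.47 + 13.75(93) + 5.003(177) − 6.755(84) = 1663.331 kcal/day.
TEE = 1663.331 × 1.55 = 2578.1631 kcal/day.
Protein energy = 20% × 2578.1631 = 515.6326 kcal.
Protein = 515.6326 ÷ 4 kcal/g = 128.9082 g.

129 g/day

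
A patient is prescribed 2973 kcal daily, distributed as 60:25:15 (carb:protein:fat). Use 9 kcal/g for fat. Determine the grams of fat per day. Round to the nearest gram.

Fat energy = 15% × 2973 = 445.95 kcal.
At 9 kcal/g: 445.95 ÷ 9 = 49.55 g.

50 g/day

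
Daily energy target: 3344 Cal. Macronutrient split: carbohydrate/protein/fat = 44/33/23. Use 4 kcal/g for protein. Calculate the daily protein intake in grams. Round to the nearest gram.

Protein energy = 33% × 3344 = 1103.52 kcal.
At 4 kcal/g: 1103.52 ÷ 4 = 275.88 g.

276 g/day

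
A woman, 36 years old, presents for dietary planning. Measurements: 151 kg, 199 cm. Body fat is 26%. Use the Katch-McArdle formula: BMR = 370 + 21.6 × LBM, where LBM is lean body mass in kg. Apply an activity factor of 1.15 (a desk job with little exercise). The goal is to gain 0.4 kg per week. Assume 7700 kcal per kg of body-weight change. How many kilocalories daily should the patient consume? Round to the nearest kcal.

LBM = 151 × (1 − 0.26) = 111.74 kg. Katch-McArdle: BMR = 370 + 21.6 × 111.74 = 2783.584 kcal/day.
TEE = 2783.584 × 1.15 = 3201.1216 kcal/day.
Required daily surplus = 0.4 × 7700 ÷ 7 = 440 kcal/day.
Target intake = 3201.1216 + 440 = 3641.1216 kcal/day.

3641 kilocalories daily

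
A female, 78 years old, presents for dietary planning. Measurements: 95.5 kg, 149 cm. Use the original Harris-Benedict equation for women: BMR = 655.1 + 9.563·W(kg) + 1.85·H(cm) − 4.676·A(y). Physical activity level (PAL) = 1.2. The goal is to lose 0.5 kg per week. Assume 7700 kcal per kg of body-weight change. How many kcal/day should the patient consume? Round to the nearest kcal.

Harris-Benedict: BMR = 655.1 + 9.563(95.5) + 1.85(149) − 4.676(78) = 1479.2885 kcal/day.
TEE = 1479.2885 × 1.2 = 1775.1462 kcal/day.
Required daily deficit = 0.5 × 7700 ÷ 7 = 550 kcal/day.
Target intake = 1775.1462 − 550 = 1225.1462 kcal/day.

1225 kcal/day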